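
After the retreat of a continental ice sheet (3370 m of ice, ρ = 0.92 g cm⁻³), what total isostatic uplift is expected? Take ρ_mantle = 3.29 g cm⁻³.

Removing the load lets mantle flow back in; uplift u satisfies ρ_ice t = ρ_m u.
u = t ρ_ice/ρ_m = 3370 m × 0.92/3.29 = 942 m.

942 m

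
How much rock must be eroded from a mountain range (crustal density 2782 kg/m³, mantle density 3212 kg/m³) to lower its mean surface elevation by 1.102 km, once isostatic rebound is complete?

8.23 km

Net drop Δ = e − u = e − e ρ_c/ρ_m = e (ρ_m − ρ_c)/ρ_m.
e = Δ ρ_m/(ρ_m − ρ_c) = 1.102 km × 3212/430 = 8.23 km.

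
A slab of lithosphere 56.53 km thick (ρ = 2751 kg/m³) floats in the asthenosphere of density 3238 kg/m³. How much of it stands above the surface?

Floating equilibrium: submerged depth d = t ρ_obj/ρ_fluid = 56.53 km × 2751/3238 = 48.03 km.
Freeboard = t − d = 56.53 km − 48.03 km = 8.5 km.

8.5 km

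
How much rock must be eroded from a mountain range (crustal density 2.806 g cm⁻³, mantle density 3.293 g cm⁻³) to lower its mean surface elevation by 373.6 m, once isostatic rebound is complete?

2530 m

Net drop Δ = e − u = e − e ρ_c/ρ_m = e (ρ_m − ρ_c)/ρ_m.
e = Δ ρ_m/(ρ_m − ρ_c) = 373.6 m × 3.293/0.487 = 2530 m.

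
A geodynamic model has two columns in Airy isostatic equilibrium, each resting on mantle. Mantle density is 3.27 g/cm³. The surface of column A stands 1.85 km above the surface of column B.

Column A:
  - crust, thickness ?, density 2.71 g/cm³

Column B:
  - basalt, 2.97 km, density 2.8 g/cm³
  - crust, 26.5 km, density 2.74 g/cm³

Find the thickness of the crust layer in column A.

Take the compensation level at the base of the deeper column (depth z_c below the surface of column A) and equate Σ ρ_i t_i down to z_c; mantle fills any gap and the z_c terms cancel.
Column A: x×2.71 + (z_c − 0 − x)×3.27
Column B: 1.85×0 + 2.97×2.8 + 26.5×2.74 + (z_c − 1.85 − 29.47)×3.27
The z_c×3.27 term appears on both sides and cancels. Collect the known terms of each column as K = Σ(ρt)_known − 3.27 × (depth of known layers): K_A = 0 − 3.27×0 = 0; K_B = 80.926 − 3.27×(1.85 + 29.47) = −21.4904.
Balance: K_A − x×(3.27 − 2.71) = K_B, so x = (K_A − K_B)/(3.27 − 2.71) = 21.4904/0.56 = 38.4 km.

38.4 km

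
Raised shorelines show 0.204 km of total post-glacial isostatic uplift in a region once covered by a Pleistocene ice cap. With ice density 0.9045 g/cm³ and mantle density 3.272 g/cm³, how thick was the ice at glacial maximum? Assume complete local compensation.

u = t ρ_ice/ρ_m → t = u ρ_m/ρ_ice = 0.204 km × 3.272/0.9045 = 0.738 km.

0.738 km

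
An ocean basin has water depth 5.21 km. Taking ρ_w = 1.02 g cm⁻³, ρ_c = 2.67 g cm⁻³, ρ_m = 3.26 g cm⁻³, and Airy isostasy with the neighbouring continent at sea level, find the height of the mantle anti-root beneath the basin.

14.6 km

For local isostatic compensation: replacing crust with seawater at the top is compensated by replacing crust with mantle at the base: d (ρ_c − ρ_w) = a (ρ_m − ρ_c).
a = d (ρ_c − ρ_w)/(ρ_m − ρ_c) = 5.21 km × 1.65/0.59 = 14.6 km.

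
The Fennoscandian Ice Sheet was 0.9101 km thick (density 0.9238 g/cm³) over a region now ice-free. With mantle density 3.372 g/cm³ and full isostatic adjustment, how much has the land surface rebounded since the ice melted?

0.249 km

Removing the load lets mantle flow back in; uplift u satisfies ρ_ice t = ρ_m u.
u = t ρ_ice/ρ_m = 0.9101 km × 0.9238/3.372 = 0.249 km.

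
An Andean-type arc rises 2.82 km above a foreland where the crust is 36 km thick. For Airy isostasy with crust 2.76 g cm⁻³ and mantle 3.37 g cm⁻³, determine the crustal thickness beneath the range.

Root depth r = h ρ_c / (ρ_m − ρ_c) = 2.82 km × 2.76 / 0.61 = 12.76 km.
Total thickness = T + h + r = 36 km + 2.82 km + 12.76 km = 51.6 km.

51.6 km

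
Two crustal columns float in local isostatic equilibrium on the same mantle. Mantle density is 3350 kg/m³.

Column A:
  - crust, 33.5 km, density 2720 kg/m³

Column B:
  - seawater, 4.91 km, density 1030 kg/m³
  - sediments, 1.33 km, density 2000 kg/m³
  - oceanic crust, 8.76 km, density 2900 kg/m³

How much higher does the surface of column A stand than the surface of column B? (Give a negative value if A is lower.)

1.19 km

For any compensation level in the mantle, the mantle terms cancel and isostasy reduces to e = (Σt_A − Σt_B) − (Σ(ρt)_A − Σ(ρt)_B) / ρ_m.
Σt_A = 33.5 km; Σt_B = 15 km; Σ(ρt)_A = 91120; Σ(ρt)_B = 33121.3 (in km·kg/m³).
e = (33.5 − 15) − (91120 − 33121.3) / 3350 = 1.19 km.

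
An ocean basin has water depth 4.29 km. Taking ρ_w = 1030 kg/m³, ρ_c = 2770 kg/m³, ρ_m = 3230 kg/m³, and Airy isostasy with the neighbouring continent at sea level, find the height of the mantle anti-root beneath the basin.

In Airy isostatic equilibrium: replacing crust with seawater at the top is compensated by replacing crust with mantle at the base: d (ρ_c − ρ_w) = a (ρ_m − ρ_c).
a = d (ρ_c − ρ_w)/(ρ_m − ρ_c) = 4.29 km × 1740/460 = 16.2 km.

16.2 km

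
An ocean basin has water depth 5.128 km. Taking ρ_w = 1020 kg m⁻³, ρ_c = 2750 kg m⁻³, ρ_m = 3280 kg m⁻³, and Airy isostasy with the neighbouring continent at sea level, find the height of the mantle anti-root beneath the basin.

By Archimedes' principle applied to the lithosphere: replacing crust with seawater at the top is compensated by replacing crust with mantle at the base: d (ρ_c − ρ_w) = a (ρ_m − ρ_c).
a = d (ρ_c − ρ_w)/(ρ_m − ρ_c) = 5.128 km × 1730/530 = 16.7 km.

16.7 km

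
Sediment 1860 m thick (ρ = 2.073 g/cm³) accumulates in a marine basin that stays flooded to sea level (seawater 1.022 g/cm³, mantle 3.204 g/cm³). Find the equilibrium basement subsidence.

896 m

Submarine loading: the sediment displaces seawater, and the subsidence is in turn flooded, so s (ρ_m − ρ_w) = t (ρ_sed − ρ_w).
s = 1860 m × (2.073 − 1.022) / (3.204 − 1.022) = 896 m.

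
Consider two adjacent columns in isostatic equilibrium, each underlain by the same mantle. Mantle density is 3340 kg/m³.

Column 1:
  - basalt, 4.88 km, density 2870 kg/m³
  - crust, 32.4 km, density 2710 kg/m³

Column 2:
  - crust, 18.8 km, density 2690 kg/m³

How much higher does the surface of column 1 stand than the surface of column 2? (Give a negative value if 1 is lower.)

3.14 km

For any compensation level in the mantle, the mantle terms cancel and isostasy reduces to e = (Σt_1 − Σt_2) − (Σ(ρt)_1 − Σ(ρt)_2) / ρ_m.
Σt_1 = 37.28 km; Σt_2 = 18.8 km; Σ(ρt)_1 = 101809.6; Σ(ρt)_2 = 50572 (in km·kg/m³).
e = (37.28 − 18.8) − (101809.6 − 50572) / 3340 = 3.14 km.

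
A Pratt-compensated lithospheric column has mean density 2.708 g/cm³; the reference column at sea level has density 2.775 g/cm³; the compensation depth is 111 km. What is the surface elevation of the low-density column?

ρ_ref D = ρ (D + h) → h = D (ρ_ref − ρ)/ρ.
h = 111 km × (2.775 − 2.708)/2.708 = 2.75 km.

2.75 km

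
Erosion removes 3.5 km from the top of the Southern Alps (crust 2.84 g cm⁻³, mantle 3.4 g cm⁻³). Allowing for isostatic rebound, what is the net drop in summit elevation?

0.576 km

Rebound u = e ρ_c/ρ_m = 3.5 km × 2.84/3.4 = 2.924 km.
Net surface drop = e − u = 3.5 km − 2.924 km = e (ρ_m − ρ_c)/ρ_m = 0.576 km.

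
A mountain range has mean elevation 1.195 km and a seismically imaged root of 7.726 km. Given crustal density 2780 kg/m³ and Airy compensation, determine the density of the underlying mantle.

Airy balance: ρ_c h = (ρ_m − ρ_c) r → ρ_m = ρ_c (1 + h/r).
ρ_m = 2780 × (1 + 1.195 km/7.726 km) = 3210 kg/m³.

3210 kg/m³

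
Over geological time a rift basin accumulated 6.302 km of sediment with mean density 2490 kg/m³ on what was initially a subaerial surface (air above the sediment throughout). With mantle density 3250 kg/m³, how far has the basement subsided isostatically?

Subaerial load: s = t ρ_sed / ρ_m = 6.302 km × 2490/3250 = 4.83 km.

4.83 km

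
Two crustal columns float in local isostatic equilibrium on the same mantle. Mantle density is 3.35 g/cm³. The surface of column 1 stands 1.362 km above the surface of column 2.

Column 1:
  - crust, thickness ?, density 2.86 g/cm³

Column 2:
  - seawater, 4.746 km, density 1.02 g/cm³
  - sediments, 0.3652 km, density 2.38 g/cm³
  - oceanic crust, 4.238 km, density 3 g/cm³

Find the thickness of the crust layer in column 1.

35.6 km

Take the compensation level at the base of the deeper column (depth z_c below the surface of column 1) and equate Σ ρ_i t_i down to z_c; mantle fills any gap and the z_c terms cancel.
Column 1: x×2.86 + (z_c − 0 − x)×3.35
Column 2: 1.362×0 + 4.746×1.02 + 0.3652×2.38 + 4.238×3 + (z_c − 1.362 − 9.3492)×3.35
The z_c×3.35 term appears on both sides and cancels. Collect the known terms of each column as K = Σ(ρt)_known − 3.35 × (depth of known layers): K_1 = 0 − 3.35×0 = 0; K_2 = 18.424096 − 3.35×(1.362 + 9.3492) = −17.458424.
Balance: K_1 − x×(3.35 − 2.86) = K_2, so x = (K_1 − K_2)/(3.35 − 2.86) = 17.4584/0.49 = 35.6 km.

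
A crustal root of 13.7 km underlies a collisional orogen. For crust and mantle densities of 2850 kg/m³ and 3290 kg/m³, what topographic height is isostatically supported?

2.12 km

By Archimedes' principle applied to the lithosphere: ρ_c h = (ρ_m − ρ_c) r.
h = r (ρ_m − ρ_c) / ρ_c = 13.7 km × (3290 − 2850) / 2850 = 2.12 km.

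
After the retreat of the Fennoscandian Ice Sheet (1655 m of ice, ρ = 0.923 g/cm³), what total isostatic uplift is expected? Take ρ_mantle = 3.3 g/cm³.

Removing the load lets mantle flow back in; uplift u satisfies ρ_ice t = ρ_m u.
u = t ρ_ice/ρ_m = 1655 m × 0.923/3.3 = 463 m.

463 m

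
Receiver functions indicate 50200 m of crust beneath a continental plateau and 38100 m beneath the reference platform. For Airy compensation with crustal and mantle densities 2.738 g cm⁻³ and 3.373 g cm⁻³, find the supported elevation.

Excess crust Δ = 50200 m − 38100 m = 12100 m, split between elevation h and root r with h + r = Δ.
Airy balance ρ_c h = (ρ_m − ρ_c) r gives r = h ρ_c/(ρ_m − ρ_c), so h (1 + ρ_c/(ρ_m − ρ_c)) = Δ, i.e. h = Δ (ρ_m − ρ_c)/ρ_m.
h = 12100 m × 0.635/3.373 = 2280 m.

2280 m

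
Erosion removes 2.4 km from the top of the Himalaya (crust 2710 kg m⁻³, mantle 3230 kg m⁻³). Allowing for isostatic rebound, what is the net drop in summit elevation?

Rebound u = e ρ_c/ρ_m = 2.4 km × 2710/3230 = 2.014 km.
Net surface drop = e − u = 2.4 km − 2.014 km = e (ρ_m − ρ_c)/ρ_m = 0.386 km.

0.386 km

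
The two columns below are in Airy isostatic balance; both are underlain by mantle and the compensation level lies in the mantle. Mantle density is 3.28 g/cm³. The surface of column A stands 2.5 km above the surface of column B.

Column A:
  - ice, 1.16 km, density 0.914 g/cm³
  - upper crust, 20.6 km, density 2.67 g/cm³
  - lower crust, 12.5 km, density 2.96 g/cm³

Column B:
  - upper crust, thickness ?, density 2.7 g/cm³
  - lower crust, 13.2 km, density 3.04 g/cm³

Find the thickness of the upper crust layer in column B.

13.7 km

Take the compensation level at the base of the deeper column (depth z_c below the surface of column A) and equate Σ ρ_i t_i down to z_c; mantle fills any gap and the z_c terms cancel.
Column A: 1.16×0.914 + 20.6×2.67 + 12.5×2.96 + (z_c − 34.26)×3.28
Column B: 2.5×0 + x×2.7 + 13.2×3.04 + (z_c − 2.5 − 13.2 − x)×3.28
The z_c×3.28 term appears on both sides and cancels. Collect the known terms of each column as K = Σ(ρt)_known − 3.28 × (depth of known layers): K_A = 93.06224 − 3.28×34.26 = −19.31056; K_B = 40.128 − 3.28×(2.5 + 13.2) = −11.368.
Balance: K_A = K_B − x×(3.28 − 2.7), so x = (K_B − K_A)/(3.28 − 2.7) = 7.94256/0.58 = 13.7 km.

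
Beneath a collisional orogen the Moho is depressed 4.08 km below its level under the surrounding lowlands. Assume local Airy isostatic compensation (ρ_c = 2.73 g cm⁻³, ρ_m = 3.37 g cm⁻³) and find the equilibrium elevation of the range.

Balancing pressure at the compensation depth: ρ_c h = (ρ_m − ρ_c) r.
h = r (ρ_m − ρ_c) / ρ_c = 4.08 km × (3.37 − 2.73) / 2.73 = 0.956 km.

0.956 km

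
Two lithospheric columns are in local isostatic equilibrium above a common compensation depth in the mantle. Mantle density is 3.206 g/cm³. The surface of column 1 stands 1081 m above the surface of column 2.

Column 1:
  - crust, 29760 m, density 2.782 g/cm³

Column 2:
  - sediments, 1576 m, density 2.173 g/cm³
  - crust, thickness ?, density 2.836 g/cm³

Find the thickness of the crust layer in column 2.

Take the compensation level at the base of the deeper column (depth z_c below the surface of column 1) and equate Σ ρ_i t_i down to z_c; mantle fills any gap and the z_c terms cancel.
Column 1: 29760×2.782 + (z_c − 29760)×3.206
Column 2: 1081×0 + 1576×2.173 + x×2.836 + (z_c − 1081 − 1576 − x)×3.206
The z_c×3.206 term appears on both sides and cancels. Collect the known terms of each column as K = Σ(ρt)_known − 3.206 × (depth of known layers): K_1 = 82792.32 − 3.206×29760 = −12618.24; K_2 = 3424.648 − 3.206×(1081 + 1576) = −5093.694.
Balance: K_1 = K_2 − x×(3.206 − 2.836), so x = (K_2 − K_1)/(3.206 − 2.836) = 7524.55/0.37 = 20300 m.

20300 m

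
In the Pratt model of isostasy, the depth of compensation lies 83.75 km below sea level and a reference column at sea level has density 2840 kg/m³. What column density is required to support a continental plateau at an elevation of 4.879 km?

Pratt balance: ρ_ref D = ρ (D + h).
ρ = ρ_ref D/(D + h) = 2840 × 83.75 km/(83.75 km + 4.879 km) = 2680 kg/m³.

2680 kg/m³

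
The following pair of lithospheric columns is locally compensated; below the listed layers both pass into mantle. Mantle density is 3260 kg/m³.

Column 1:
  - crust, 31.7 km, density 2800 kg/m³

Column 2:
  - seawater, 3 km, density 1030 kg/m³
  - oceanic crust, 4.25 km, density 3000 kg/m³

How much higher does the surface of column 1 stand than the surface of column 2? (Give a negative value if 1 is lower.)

For any compensation level in the mantle, the mantle terms cancel and isostasy reduces to e = (Σt_1 − Σt_2) − (Σ(ρt)_1 − Σ(ρt)_2) / ρ_m.
Σt_1 = 31.7 km; Σt_2 = 7.25 km; Σ(ρt)_1 = 88760; Σ(ρt)_2 = 15840 (in km·kg/m³).
e = (31.7 − 7.25) − (88760 − 15840) / 3260 = 2.08 km.

2.08 km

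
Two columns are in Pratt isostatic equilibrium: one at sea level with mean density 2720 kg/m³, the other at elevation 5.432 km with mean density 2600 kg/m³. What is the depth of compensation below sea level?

ρ_ref D = ρ (D + h) → D (ρ_ref − ρ) = ρ h.
D = ρ h/(ρ_ref − ρ) = 2600 × 5.432 km/(2720 − 2600) = 118 km.

118 km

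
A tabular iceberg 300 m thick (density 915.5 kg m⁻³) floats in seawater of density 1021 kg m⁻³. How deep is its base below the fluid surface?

Draft d = t ρ_obj/ρ_fluid = 300 m × 915.5/1021 = 269 m.

269 m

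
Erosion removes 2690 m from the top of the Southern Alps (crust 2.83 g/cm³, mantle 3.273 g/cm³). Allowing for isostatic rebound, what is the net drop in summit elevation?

364 m

Rebound u = e ρ_c/ρ_m = 2690 m × 2.83/3.273 = 2326 m.
Net surface drop = e − u = 2690 m − 2326 m = e (ρ_m − ρ_c)/ρ_m = 364 m.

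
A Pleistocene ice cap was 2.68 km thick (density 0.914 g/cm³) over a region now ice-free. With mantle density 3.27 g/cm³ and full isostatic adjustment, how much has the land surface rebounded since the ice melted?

0.749 km

Removing the load lets mantle flow back in; uplift u satisfies ρ_ice t = ρ_m u.
u = t ρ_ice/ρ_m = 2.68 km × 0.914/3.27 = 0.749 km.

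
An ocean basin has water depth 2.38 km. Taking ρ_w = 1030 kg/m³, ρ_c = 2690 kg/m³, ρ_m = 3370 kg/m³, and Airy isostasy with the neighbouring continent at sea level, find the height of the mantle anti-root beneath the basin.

Equating mass per unit area of the two columns: replacing crust with seawater at the top is compensated by replacing crust with mantle at the base: d (ρ_c − ρ_w) = a (ρ_m − ρ_c).
a = d (ρ_c − ρ_w)/(ρ_m − ρ_c) = 2.38 km × 1660/680 = 5.81 km.

5.81 km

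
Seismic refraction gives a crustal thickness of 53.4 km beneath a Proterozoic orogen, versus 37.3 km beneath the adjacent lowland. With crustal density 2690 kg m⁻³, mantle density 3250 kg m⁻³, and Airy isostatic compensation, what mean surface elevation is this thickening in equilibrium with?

2.77 km

Excess crust Δ = 53.4 km − 37.3 km = 16.1 km, split between elevation h and root r with h + r = Δ.
Airy balance ρ_c h = (ρ_m − ρ_c) r gives r = h ρ_c/(ρ_m − ρ_c), so h (1 + ρ_c/(ρ_m − ρ_c)) = Δ, i.e. h = Δ (ρ_m − ρ_c)/ρ_m.
h = 16.1 km × 560/3250 = 2.77 km.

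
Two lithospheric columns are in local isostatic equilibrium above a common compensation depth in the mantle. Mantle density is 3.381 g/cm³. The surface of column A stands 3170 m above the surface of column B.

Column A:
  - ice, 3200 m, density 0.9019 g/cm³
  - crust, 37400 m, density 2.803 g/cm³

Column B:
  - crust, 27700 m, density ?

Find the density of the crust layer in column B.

2.7 g/cm³

Take the compensation level at the base of the deeper column (depth z_c below the surface of column A) and equate Σ ρ_i t_i down to z_c; mantle fills any gap and the z_c terms cancel.
Column A: 3200×0.9019 + 37400×2.803 + (z_c − 40600)×3.381
Column B: 3170×0 + 27700×ρ + (z_c − 3170 − 27700)×3.381
The z_c×3.381 term appears on both sides and cancels. Collect the known terms of each column as K = Σ(ρt)_known − 3.381 × (depth of known layers): K_A = 107718.28 − 3.381×40600 = −29550.32; K_B = 0 − 3.381×(3170 + 27700) = −104371.47.
Balance: K_A = K_B + 27700×ρ, so ρ = (K_A − K_B)/27700 = 74821.2/27700 = 2.7 g/cm³.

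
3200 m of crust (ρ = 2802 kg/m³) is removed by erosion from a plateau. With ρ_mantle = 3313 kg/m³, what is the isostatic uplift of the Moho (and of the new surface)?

Unloading: uplift u = e ρ_c/ρ_m = 3200 m × 2802/3313 = 2710 m.

2710 m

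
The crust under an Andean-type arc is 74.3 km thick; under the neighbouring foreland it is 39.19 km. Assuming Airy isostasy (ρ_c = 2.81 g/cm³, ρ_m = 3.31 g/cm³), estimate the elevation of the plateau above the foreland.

Excess crust Δ = 74.3 km − 39.19 km = 35.11 km, split between elevation h and root r with h + r = Δ.
Airy balance ρ_c h = (ρ_m − ρ_c) r gives r = h ρ_c/(ρ_m − ρ_c), so h (1 + ρ_c/(ρ_m − ρ_c)) = Δ, i.e. h = Δ (ρ_m − ρ_c)/ρ_m.
h = 35.11 km × 0.5/3.31 = 5.3 km.

5.3 km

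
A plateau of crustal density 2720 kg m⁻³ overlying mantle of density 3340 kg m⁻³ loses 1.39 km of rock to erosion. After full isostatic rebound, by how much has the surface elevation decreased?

Rebound u = e ρ_c/ρ_m = 1.39 km × 2720/3340 = 1.132 km.
Net surface drop = e − u = 1.39 km − 1.132 km = e (ρ_m − ρ_c)/ρ_m = 0.258 km.

0.258 km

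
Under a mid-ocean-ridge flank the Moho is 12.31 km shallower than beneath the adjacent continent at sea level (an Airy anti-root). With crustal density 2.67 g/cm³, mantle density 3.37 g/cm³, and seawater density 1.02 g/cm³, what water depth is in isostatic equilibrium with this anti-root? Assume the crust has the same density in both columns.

5.22 km

Replacing a thickness d of crust by seawater at the top must be balanced by replacing crust with mantle at the base: d (ρ_c − ρ_w) = a (ρ_m − ρ_c).
d = a (ρ_m − ρ_c)/(ρ_c − ρ_w) = 12.31 km × 0.7/1.65 = 5.22 km.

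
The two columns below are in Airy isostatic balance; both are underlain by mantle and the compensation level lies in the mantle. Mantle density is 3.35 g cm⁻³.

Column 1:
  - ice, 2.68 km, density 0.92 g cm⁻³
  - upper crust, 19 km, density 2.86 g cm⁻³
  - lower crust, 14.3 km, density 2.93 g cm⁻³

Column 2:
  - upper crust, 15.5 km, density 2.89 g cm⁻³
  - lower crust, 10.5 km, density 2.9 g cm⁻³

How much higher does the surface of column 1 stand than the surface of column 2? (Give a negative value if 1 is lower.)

For any compensation level in the mantle, the mantle terms cancel and isostasy reduces to e = (Σt_1 − Σt_2) − (Σ(ρt)_1 − Σ(ρt)_2) / ρ_m.
Σt_1 = 35.98 km; Σt_2 = 26 km; Σ(ρt)_1 = 98.7046; Σ(ρt)_2 = 75.245 (in km·g cm⁻³).
e = (35.98 − 26) − (98.7046 − 75.245) / 3.35 = 2.98 km.

2.98 km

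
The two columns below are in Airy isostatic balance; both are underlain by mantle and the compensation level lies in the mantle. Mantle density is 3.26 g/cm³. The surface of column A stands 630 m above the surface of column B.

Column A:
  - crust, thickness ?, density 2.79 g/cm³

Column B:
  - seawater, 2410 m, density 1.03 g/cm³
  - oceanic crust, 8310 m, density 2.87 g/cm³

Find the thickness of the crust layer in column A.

22700 m

Take the compensation level at the base of the deeper column (depth z_c below the surface of column A) and equate Σ ρ_i t_i down to z_c; mantle fills any gap and the z_c terms cancel.
Column A: x×2.79 + (z_c − 0 − x)×3.26
Column B: 630×0 + 2410×1.03 + 8310×2.87 + (z_c − 630 − 10720)×3.26
The z_c×3.26 term appears on both sides and cancels. Collect the known terms of each column as K = Σ(ρt)_known − 3.26 × (depth of known layers): K_A = 0 − 3.26×0 = 0; K_B = 26332 − 3.26×(630 + 10720) = −10669.
Balance: K_A − x×(3.26 − 2.79) = K_B, so x = (K_A − K_B)/(3.26 − 2.79) = 10669/0.47 = 22700 m.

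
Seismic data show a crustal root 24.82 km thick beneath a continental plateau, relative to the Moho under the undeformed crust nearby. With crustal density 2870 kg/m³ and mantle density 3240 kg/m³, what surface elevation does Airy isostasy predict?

Equating mass per unit area of the two columns: ρ_c h = (ρ_m − ρ_c) r.
h = r (ρ_m − ρ_c) / ρ_c = 24.82 km × (3240 − 2870) / 2870 = 3.2 km.

3.2 km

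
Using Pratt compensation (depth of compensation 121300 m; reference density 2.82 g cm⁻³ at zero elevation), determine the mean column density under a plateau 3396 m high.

Pratt balance: ρ_ref D = ρ (D + h).
ρ = ρ_ref D/(D + h) = 2.82 × 121300 m/(121300 m + 3396 m) = 2.74 g cm⁻³.

2.74 g cm⁻³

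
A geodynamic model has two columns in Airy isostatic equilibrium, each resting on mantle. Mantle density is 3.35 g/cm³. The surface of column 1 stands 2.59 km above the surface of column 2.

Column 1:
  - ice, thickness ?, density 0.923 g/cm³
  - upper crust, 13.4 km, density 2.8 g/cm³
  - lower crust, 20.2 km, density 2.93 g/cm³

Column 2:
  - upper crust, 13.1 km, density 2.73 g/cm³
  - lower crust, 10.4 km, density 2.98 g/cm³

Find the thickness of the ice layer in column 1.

Take the compensation level at the base of the deeper column (depth z_c below the surface of column 1) and equate Σ ρ_i t_i down to z_c; mantle fills any gap and the z_c terms cancel.
Column 1: x×0.923 + 13.4×2.8 + 20.2×2.93 + (z_c − 33.6 − x)×3.35
Column 2: 2.59×0 + 13.1×2.73 + 10.4×2.98 + (z_c − 2.59 − 23.5)×3.35
The z_c×3.35 term appears on both sides and cancels. Collect the known terms of each column as K = Σ(ρt)_known − 3.35 × (depth of known layers): K_1 = 96.706 − 3.35×33.6 = −15.854; K_2 = 66.755 − 3.35×(2.59 + 23.5) = −20.6465.
Balance: K_1 − x×(3.35 − 0.923) = K_2, so x = (K_1 − K_2)/(3.35 − 0.923) = 4.7925/2.427 = 1.97 km.

1.97 km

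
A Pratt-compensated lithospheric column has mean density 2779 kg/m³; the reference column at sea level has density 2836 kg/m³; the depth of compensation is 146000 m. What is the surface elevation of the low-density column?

ρ_ref D = ρ (D + h) → h = D (ρ_ref − ρ)/ρ.
h = 146000 m × (2836 − 2779)/2779 = 2990 m.

2990 m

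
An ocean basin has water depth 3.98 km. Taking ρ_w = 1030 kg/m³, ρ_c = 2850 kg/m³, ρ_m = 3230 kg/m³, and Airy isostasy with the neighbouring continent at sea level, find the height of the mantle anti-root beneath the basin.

19.1 km

In Airy isostatic equilibrium: replacing crust with seawater at the top is compensated by replacing crust with mantle at the base: d (ρ_c − ρ_w) = a (ρ_m − ρ_c).
a = d (ρ_c − ρ_w)/(ρ_m − ρ_c) = 3.98 km × 1820/380 = 19.1 km.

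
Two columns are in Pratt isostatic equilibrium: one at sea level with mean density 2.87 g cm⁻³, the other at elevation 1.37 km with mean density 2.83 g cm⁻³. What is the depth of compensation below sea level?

ρ_ref D = ρ (D + h) → D (ρ_ref − ρ) = ρ h.
D = ρ h/(ρ_ref − ρ) = 2.83 × 1.37 km/(2.87 − 2.83) = 96.9 km.

96.9 km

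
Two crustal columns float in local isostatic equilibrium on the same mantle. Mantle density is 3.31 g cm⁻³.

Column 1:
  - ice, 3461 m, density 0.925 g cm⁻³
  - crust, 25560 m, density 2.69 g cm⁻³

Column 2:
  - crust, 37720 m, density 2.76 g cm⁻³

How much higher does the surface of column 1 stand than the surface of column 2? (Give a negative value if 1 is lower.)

1010 m

For any compensation level in the mantle, the mantle terms cancel and isostasy reduces to e = (Σt_1 − Σt_2) − (Σ(ρt)_1 − Σ(ρt)_2) / ρ_m.
Σt_1 = 29021 m; Σt_2 = 37720 m; Σ(ρt)_1 = 71957.825; Σ(ρt)_2 = 104107.2 (in m·g cm⁻³).
e = (29021 − 37720) − (71957.825 − 104107.2) / 3.31 = 1010 m.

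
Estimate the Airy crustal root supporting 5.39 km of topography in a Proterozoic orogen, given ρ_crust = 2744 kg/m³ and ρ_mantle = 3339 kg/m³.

In Airy isostatic equilibrium: the weight of the topography is balanced by the buoyancy of the root, ρ_c h = (ρ_m − ρ_c) r.
r = h · ρ_c / (ρ_m − ρ_c) = 5.39 km × 2744 / (3339 − 2744) = 24.9 km.

24.9 km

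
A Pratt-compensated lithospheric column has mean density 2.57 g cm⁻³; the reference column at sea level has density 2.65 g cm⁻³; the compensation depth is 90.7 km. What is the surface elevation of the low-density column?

ρ_ref D = ρ (D + h) → h = D (ρ_ref − ρ)/ρ.
h = 90.7 km × (2.65 − 2.57)/2.57 = 2.82 km.

2.82 km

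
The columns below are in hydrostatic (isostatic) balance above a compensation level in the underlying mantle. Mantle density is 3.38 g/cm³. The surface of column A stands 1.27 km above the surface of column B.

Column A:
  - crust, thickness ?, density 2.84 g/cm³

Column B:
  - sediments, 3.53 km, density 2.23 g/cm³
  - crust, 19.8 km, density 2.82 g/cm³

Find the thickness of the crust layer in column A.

Take the compensation level at the base of the deeper column (depth z_c below the surface of column A) and equate Σ ρ_i t_i down to z_c; mantle fills any gap and the z_c terms cancel.
Column A: x×2.84 + (z_c − 0 − x)×3.38
Column B: 1.27×0 + 3.53×2.23 + 19.8×2.82 + (z_c − 1.27 − 23.33)×3.38
The z_c×3.38 term appears on both sides and cancels. Collect the known terms of each column as K = Σ(ρt)_known − 3.38 × (depth of known layers): K_A = 0 − 3.38×0 = 0; K_B = 63.7079 − 3.38×(1.27 + 23.33) = −19.4401.
Balance: K_A − x×(3.38 − 2.84) = K_B, so x = (K_A − K_B)/(3.38 − 2.84) = 19.4401/0.54 = 36 km.

36 km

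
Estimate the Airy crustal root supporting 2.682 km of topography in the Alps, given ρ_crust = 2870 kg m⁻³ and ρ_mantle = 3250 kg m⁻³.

Equating mass per unit area of the two columns: the weight of the topography is balanced by the buoyancy of the root, ρ_c h = (ρ_m − ρ_c) r.
r = h · ρ_c / (ρ_m − ρ_c) = 2.682 km × 2870 / (3250 − 2870) = 20.3 km.

20.3 km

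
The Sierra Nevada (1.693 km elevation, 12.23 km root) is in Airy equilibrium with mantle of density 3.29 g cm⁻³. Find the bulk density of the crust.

2.89 g cm⁻³

ρ_c h = (ρ_m − ρ_c) r → ρ_c (h + r) = ρ_m r → ρ_c = ρ_m r / (h + r).
ρ_c = 3.29 × 12.23 km / (1.693 km + 12.23 km) = 2.89 g cm⁻³.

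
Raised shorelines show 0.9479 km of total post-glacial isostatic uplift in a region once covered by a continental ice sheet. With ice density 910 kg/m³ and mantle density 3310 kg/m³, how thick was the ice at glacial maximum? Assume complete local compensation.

3.45 km

u = t ρ_ice/ρ_m → t = u ρ_m/ρ_ice = 0.9479 km × 3310/910 = 3.45 km.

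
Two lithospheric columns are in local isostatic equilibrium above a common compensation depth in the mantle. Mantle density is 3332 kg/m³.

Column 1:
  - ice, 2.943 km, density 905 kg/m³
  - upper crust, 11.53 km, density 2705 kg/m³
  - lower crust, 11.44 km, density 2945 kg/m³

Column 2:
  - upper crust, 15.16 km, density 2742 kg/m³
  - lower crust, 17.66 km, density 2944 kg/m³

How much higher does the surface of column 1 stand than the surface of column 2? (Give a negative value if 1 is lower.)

0.901 km

For any compensation level in the mantle, the mantle terms cancel and isostasy reduces to e = (Σt_1 − Σt_2) − (Σ(ρt)_1 − Σ(ρt)_2) / ρ_m.
Σt_1 = 25.913 km; Σt_2 = 32.82 km; Σ(ρt)_1 = 67542.865; Σ(ρt)_2 = 93559.76 (in km·kg/m³).
e = (25.913 − 32.82) − (67542.865 − 93559.76) / 3332 = 0.901 km.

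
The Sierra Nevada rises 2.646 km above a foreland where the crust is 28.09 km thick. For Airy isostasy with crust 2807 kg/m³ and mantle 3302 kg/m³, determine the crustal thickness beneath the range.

Root depth r = h ρ_c / (ρ_m − ρ_c) = 2.646 km × 2807 / 495 = 15 km.
Total thickness = T + h + r = 28.09 km + 2.646 km + 15 km = 45.7 km.

45.7 km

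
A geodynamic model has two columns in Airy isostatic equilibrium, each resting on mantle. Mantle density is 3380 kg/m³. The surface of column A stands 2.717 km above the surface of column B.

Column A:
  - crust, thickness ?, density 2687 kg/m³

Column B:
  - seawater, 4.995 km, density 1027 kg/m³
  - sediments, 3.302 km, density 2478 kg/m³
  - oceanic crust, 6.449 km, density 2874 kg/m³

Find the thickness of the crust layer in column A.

39.2 km

Take the compensation level at the base of the deeper column (depth z_c below the surface of column A) and equate Σ ρ_i t_i down to z_c; mantle fills any gap and the z_c terms cancel.
Column A: x×2687 + (z_c − 0 − x)×3380
Column B: 2.717×0 + 4.995×1027 + 3.302×2478 + 6.449×2874 + (z_c − 2.717 − 14.746)×3380
The z_c×3380 term appears on both sides and cancels. Collect the known terms of each column as K = Σ(ρt)_known − 3380 × (depth of known layers): K_A = 0 − 3380×0 = 0; K_B = 31846.647 − 3380×(2.717 + 14.746) = −27178.293.
Balance: K_A − x×(3380 − 2687) = K_B, so x = (K_A − K_B)/(3380 − 2687) = 27178.3/693 = 39.2 km.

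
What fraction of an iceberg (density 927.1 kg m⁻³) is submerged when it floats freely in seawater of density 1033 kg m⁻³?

Submerged fraction = ρ_obj/ρ_fluid = 927.1/1033 = 0.897.

0.897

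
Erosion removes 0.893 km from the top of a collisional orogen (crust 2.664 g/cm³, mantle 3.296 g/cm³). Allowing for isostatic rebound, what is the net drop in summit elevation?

Rebound u = e ρ_c/ρ_m = 0.893 km × 2.664/3.296 = 0.7218 km.
Net surface drop = e − u = 0.893 km − 0.7218 km = e (ρ_m − ρ_c)/ρ_m = 0.171 km.

0.171 km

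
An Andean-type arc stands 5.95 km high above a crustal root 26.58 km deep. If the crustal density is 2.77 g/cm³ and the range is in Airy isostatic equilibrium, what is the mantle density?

3.39 g/cm³

Airy balance: ρ_c h = (ρ_m − ρ_c) r → ρ_m = ρ_c (1 + h/r).
ρ_m = 2.77 × (1 + 5.95 km/26.58 km) = 3.39 g/cm³.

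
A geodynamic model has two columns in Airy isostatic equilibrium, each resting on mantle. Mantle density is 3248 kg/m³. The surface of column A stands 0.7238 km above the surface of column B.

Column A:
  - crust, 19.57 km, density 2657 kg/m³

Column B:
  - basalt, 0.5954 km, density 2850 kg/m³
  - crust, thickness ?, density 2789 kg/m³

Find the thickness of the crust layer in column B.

Take the compensation level at the base of the deeper column (depth z_c below the surface of column A) and equate Σ ρ_i t_i down to z_c; mantle fills any gap and the z_c terms cancel.
Column A: 19.57×2657 + (z_c − 19.57)×3248
Column B: 0.7238×0 + 0.5954×2850 + x×2789 + (z_c − 0.7238 − 0.5954 − x)×3248
The z_c×3248 term appears on both sides and cancels. Collect the known terms of each column as K = Σ(ρt)_known − 3248 × (depth of known layers): K_A = 51997.49 − 3248×19.57 = −11565.87; K_B = 1696.89 − 3248×(0.7238 + 0.5954) = −2587.8716.
Balance: K_A = K_B − x×(3248 − 2789), so x = (K_B − K_A)/(3248 − 2789) = 8978/459 = 19.6 km.

19.6 km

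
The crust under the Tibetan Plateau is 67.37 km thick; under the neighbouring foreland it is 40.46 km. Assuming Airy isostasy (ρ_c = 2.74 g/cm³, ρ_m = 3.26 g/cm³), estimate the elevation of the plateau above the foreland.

Excess crust Δ = 67.37 km − 40.46 km = 26.91 km, split between elevation h and root r with h + r = Δ.
Airy balance ρ_c h = (ρ_m − ρ_c) r gives r = h ρ_c/(ρ_m − ρ_c), so h (1 + ρ_c/(ρ_m − ρ_c)) = Δ, i.e. h = Δ (ρ_m − ρ_c)/ρ_m.
h = 26.91 km × 0.52/3.26 = 4.29 km.

4.29 km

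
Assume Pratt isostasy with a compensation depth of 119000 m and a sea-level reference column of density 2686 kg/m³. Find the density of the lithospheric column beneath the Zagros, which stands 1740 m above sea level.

2650 kg/m³

Pratt balance: ρ_ref D = ρ (D + h).
ρ = ρ_ref D/(D + h) = 2686 × 119000 m/(119000 m + 1740 m) = 2650 kg/m³.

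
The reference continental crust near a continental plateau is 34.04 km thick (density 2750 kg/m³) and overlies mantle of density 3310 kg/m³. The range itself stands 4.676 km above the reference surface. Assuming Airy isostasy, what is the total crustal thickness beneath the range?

Root depth r = h ρ_c / (ρ_m − ρ_c) = 4.676 km × 2750 / 560 = 22.96 km.
Total thickness = T + h + r = 34.04 km + 4.676 km + 22.96 km = 61.7 km.

61.7 km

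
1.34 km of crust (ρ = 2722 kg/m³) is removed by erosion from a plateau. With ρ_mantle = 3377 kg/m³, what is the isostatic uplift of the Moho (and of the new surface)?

Unloading: uplift u = e ρ_c/ρ_m = 1.34 km × 2722/3377 = 1.08 km.

1.08 km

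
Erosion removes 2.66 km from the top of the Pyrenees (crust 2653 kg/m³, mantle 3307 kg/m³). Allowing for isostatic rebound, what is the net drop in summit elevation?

Rebound u = e ρ_c/ρ_m = 2.66 km × 2653/3307 = 2.134 km.
Net surface drop = e − u = 2.66 km − 2.134 km = e (ρ_m − ρ_c)/ρ_m = 0.526 km.

0.526 km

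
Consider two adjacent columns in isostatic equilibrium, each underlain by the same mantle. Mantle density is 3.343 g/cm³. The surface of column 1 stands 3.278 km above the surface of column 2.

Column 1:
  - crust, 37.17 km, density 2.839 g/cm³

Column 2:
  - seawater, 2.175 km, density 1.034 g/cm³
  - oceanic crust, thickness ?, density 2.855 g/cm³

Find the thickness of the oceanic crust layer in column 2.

5.64 km

Take the compensation level at the base of the deeper column (depth z_c below the surface of column 1) and equate Σ ρ_i t_i down to z_c; mantle fills any gap and the z_c terms cancel.
Column 1: 37.17×2.839 + (z_c − 37.17)×3.343
Column 2: 3.278×0 + 2.175×1.034 + x×2.855 + (z_c − 3.278 − 2.175 − x)×3.343
The z_c×3.343 term appears on both sides and cancels. Collect the known terms of each column as K = Σ(ρt)_known − 3.343 × (depth of known layers): K_1 = 105.52563 − 3.343×37.17 = −18.73368; K_2 = 2.24895 − 3.343×(3.278 + 2.175) = −15.980429.
Balance: K_1 = K_2 − x×(3.343 − 2.855), so x = (K_2 − K_1)/(3.343 − 2.855) = 2.75325/0.488 = 5.64 km.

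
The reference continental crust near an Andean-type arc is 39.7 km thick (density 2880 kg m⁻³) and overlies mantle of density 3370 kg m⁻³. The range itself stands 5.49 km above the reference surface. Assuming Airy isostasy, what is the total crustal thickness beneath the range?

Root depth r = h ρ_c / (ρ_m − ρ_c) = 5.49 km × 2880 / 490 = 32.27 km.
Total thickness = T + h + r = 39.7 km + 5.49 km + 32.27 km = 77.5 km.

77.5 km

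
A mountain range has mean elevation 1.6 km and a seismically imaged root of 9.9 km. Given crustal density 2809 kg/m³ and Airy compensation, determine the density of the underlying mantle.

3260 kg/m³

Airy balance: ρ_c h = (ρ_m − ρ_c) r → ρ_m = ρ_c (1 + h/r).
ρ_m = 2809 × (1 + 1.6 km/9.9 km) = 3260 kg/m³.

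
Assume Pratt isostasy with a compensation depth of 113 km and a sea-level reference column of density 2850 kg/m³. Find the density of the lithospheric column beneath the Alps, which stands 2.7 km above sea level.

Pratt balance: ρ_ref D = ρ (D + h).
ρ = ρ_ref D/(D + h) = 2850 × 113 km/(113 km + 2.7 km) = 2780 kg/m³.

2780 kg/m³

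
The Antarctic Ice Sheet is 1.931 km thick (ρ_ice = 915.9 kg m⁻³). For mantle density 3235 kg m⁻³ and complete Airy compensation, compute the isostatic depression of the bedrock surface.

Isostatic balance requires: the ice load ρ_ice t is balanced by mantle displaced below, ρ_m s.
s = t ρ_ice / ρ_m = 1.931 km × 915.9/3235 = 0.547 km.

0.547 km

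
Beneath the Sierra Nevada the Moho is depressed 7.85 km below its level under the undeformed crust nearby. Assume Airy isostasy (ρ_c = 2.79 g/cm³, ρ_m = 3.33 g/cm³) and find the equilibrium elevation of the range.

1.52 km

For local isostatic compensation: ρ_c h = (ρ_m − ρ_c) r.
h = r (ρ_m − ρ_c) / ρ_c = 7.85 km × (3.33 − 2.79) / 2.79 = 1.52 km.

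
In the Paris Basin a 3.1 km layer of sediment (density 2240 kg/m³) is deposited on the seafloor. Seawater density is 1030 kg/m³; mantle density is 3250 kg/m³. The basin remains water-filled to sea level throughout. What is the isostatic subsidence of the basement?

Submarine loading: the sediment displaces seawater, and the subsidence is in turn flooded, so s (ρ_m − ρ_w) = t (ρ_sed − ρ_w).
s = 3.1 km × (2240 − 1030) / (3250 − 1030) = 1.69 km.

1.69 km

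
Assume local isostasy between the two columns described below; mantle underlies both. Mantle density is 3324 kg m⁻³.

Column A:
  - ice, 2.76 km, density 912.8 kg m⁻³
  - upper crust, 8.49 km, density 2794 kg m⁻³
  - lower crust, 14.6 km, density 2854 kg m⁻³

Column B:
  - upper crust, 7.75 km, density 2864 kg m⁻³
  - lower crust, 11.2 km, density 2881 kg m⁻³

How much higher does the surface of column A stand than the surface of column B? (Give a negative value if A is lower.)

2.85 km

For any compensation level in the mantle, the mantle terms cancel and isostasy reduces to e = (Σt_A − Σt_B) − (Σ(ρt)_A − Σ(ρt)_B) / ρ_m.
Σt_A = 25.85 km; Σt_B = 18.95 km; Σ(ρt)_A = 67908.788; Σ(ρt)_B = 54463.2 (in km·kg m⁻³).
e = (25.85 − 18.95) − (67908.788 − 54463.2) / 3324 = 2.85 km.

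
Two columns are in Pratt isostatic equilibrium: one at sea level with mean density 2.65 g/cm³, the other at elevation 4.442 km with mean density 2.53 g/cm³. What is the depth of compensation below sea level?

93.7 km

ρ_ref D = ρ (D + h) → D (ρ_ref − ρ) = ρ h.
D = ρ h/(ρ_ref − ρ) = 2.53 × 4.442 km/(2.65 − 2.53) = 93.7 km.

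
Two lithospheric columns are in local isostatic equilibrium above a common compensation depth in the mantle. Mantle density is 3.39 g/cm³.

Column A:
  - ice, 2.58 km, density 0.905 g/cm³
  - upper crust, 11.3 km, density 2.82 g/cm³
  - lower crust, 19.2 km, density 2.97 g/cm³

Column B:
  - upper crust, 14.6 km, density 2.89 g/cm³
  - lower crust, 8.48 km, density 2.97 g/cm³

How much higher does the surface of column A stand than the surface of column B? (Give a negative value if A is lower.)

2.97 km

For any compensation level in the mantle, the mantle terms cancel and isostasy reduces to e = (Σt_A − Σt_B) − (Σ(ρt)_A − Σ(ρt)_B) / ρ_m.
Σt_A = 33.08 km; Σt_B = 23.08 km; Σ(ρt)_A = 91.2249; Σ(ρt)_B = 67.3796 (in km·g/cm³).
e = (33.08 − 23.08) − (91.2249 − 67.3796) / 3.39 = 2.97 km.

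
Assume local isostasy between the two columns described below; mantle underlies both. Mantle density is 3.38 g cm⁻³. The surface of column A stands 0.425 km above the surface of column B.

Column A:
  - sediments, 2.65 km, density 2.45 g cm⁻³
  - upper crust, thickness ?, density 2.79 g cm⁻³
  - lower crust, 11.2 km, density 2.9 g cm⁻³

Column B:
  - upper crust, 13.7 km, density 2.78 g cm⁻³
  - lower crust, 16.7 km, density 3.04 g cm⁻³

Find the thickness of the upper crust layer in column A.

12.7 km

Take the compensation level at the base of the deeper column (depth z_c below the surface of column A) and equate Σ ρ_i t_i down to z_c; mantle fills any gap and the z_c terms cancel.
Column A: 2.65×2.45 + x×2.79 + 11.2×2.9 + (z_c − 13.85 − x)×3.38
Column B: 0.425×0 + 13.7×2.78 + 16.7×3.04 + (z_c − 0.425 − 30.4)×3.38
The z_c×3.38 term appears on both sides and cancels. Collect the known terms of each column as K = Σ(ρt)_known − 3.38 × (depth of known layers): K_A = 38.9725 − 3.38×13.85 = −7.8405; K_B = 88.854 − 3.38×(0.425 + 30.4) = −15.3345.
Balance: K_A − x×(3.38 − 2.79) = K_B, so x = (K_A − K_B)/(3.38 − 2.79) = 7.494/0.59 = 12.7 km.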